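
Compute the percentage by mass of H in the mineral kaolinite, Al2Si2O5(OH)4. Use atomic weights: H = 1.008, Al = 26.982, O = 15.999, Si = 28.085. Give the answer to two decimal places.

Molar mass of Al2Si2O5(OH)4: 2×26.982 + 2×28.085 + 9×15.999 + 4×1.008 = 258.157 g/mol.
Mass of H per formula unit: 4 × 1.008 = 4.032 g.
Weight fraction H = 4.032 / 258.157 = 0.0156.

1.56 weight percent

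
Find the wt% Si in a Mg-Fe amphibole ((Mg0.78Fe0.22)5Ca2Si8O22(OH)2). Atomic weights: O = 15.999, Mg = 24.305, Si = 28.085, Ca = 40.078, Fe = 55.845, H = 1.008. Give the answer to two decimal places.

26.53 mass %

Formula mass = 3.90*24.305 + 1.10*55.845 + 2*40.078 + 8*28.085 + 24*15.999 + 2*1.008 = 847.047 g/mol, of which 224.680 g is Si.
So Si makes up 224.680/847.047 = 0.2653 of the mass, i.e. 26.53%.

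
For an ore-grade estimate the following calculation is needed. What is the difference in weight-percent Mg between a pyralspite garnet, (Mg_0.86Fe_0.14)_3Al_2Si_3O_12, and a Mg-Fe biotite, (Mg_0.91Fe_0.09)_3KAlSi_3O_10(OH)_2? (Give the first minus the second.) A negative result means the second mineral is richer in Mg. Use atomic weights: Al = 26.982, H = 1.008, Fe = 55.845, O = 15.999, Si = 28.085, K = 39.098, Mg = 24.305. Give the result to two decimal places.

First mineral: 62.707 g Mg in 416.369 g formula = 15.06 wt% Mg.
Second mineral: 66.353 g Mg in 425.770 g formula = 15.58 wt% Mg.
15.06% − 15.58% gives a difference of -0.52 percentage points.

-0.52 percentage points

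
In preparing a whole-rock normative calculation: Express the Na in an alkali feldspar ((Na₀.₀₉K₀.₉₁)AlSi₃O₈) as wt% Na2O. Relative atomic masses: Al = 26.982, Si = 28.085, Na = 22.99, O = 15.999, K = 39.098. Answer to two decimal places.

Molar mass of (Na₀.₀₉K₀.₉₁)AlSi₃O₈ = 0.09·22.99 + 0.91·39.098 + 1·26.982 + 3·28.085 + 8·15.999 = 276.877 g/mol.
Each formula unit contains 0.09 Na, equivalent to 0.09/2 = 0.0450 mol Na2O.
M(Na2O) = 2×22.99 + 1×15.999 = 61.979 g/mol.
Mass of Na2O per formula unit = 0.0450 × 61.979 = 2.789 g.
Na2O wt% = 2.789 / 276.877 × 100 = 1.01%.

1.01 wt%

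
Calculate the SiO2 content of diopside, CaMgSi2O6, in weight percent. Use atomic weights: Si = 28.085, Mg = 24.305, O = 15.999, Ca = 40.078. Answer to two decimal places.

Molar mass of CaMgSi2O6 = 1·40.078 + 1·24.305 + 2·28.085 + 6·15.999 = 216.547 g/mol.
Each formula unit contains 2 Si, equivalent to 2/1 = 2.0000 mol SiO2.
M(SiO2) = 1×28.085 + 2×15.999 = 60.083 g/mol.
Mass of SiO2 per formula unit = 2.0000 × 60.083 = 120.166 g.
SiO2 wt% = 120.166 / 216.547 × 100 = 55.49%.

55.49 wt%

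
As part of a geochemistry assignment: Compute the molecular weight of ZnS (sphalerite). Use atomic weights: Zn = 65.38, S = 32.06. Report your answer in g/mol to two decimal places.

97.44 g/mol

Zn: 1 × 65.38 = 65.3800
S: 1 × 32.06 = 32.0600
Summing the contributions gives the formula mass.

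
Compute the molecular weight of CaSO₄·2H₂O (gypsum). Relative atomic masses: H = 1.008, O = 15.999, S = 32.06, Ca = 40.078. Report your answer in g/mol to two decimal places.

M = 1(40.078) + 1(32.06) + 6(15.999) + 4(1.008)

172.16 g/mol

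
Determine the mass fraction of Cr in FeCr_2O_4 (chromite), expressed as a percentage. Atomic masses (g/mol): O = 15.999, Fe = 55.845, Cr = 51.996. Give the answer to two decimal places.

46.46 weight percent

Formula mass = 1·55.845 + 2·51.996 + 4·15.999 = 223.833 g/mol, of which 103.992 g is Cr.
So Cr makes up 103.992/223.833 = 0.4646 of the mass, i.e. 46.46%.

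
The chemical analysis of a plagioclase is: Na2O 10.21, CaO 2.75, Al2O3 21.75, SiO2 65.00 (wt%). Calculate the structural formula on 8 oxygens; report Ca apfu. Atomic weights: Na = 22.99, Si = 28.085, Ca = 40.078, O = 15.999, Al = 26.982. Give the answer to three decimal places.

10.21 wt% Na2O ÷ 61.979 g/mol = 0.16473 mol, giving 0.32946 Na and 0.16473 O.
2.75 wt% CaO ÷ 56.077 g/mol = 0.04904 mol, giving 0.04904 Ca and 0.04904 O.
21.75 wt% Al2O3 ÷ 101.961 g/mol = 0.21332 mol, giving 0.42664 Al and 0.63996 O.
65.00 wt% SiO2 ÷ 60.083 g/mol = 1.08184 mol, giving 1.08184 Si and 2.16368 O.
Oxygen sums to 3.01741; scaling by 8/3.01741 = 2.65128 puts the formula on 8 O.
Ca: 0.04904 × 2.65128 = 0.130 atoms per formula unit.

0.130 Ca apfu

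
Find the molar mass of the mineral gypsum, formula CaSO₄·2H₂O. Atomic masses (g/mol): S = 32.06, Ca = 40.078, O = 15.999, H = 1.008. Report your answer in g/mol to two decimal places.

M = 1(40.078) + 1(32.06) + 6(15.999) + 4(1.008)

172.16 g/mol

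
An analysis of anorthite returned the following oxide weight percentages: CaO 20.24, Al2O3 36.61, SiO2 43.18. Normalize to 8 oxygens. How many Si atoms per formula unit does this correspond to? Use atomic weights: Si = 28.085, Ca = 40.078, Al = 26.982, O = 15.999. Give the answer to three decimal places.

1.999 Si apfu

CaO: 20.24/56.077 = 0.36093 mol → 0.36093 mol Ca, 0.36093 mol O.
Al2O3: 36.61/101.961 = 0.35906 mol → 0.71812 mol Al, 1.07718 mol O.
SiO2: 43.18/60.083 = 0.71867 mol → 0.71867 mol Si, 1.43734 mol O.
Total oxygen = 2.87545 mol. Normalization factor = 8/2.87545 = 2.78217.
Si per 8 O = 0.71867 × 2.78217 = 1.999.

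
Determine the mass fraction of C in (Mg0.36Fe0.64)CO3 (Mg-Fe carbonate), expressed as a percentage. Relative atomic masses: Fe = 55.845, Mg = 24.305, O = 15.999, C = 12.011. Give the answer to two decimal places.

Formula mass = 0.36×24.305 + 0.64×55.845 + 1×12.011 + 3×15.999 = 104.499 g/mol, of which 12.011 g is C.
So C makes up 12.011/104.499 = 0.1149 of the mass, i.e. 11.49%.

11.49 mass %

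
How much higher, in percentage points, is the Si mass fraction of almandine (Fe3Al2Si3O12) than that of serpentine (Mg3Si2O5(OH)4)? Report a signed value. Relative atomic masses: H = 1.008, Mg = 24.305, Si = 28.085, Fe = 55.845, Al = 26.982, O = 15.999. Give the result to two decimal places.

Si in Fe3Al2Si3O12: molar mass 497.742 g/mol; 3×28.085 = 84.255 g → 16.93 wt%.
Si in Mg3Si2O5(OH)4: molar mass 277.108 g/mol; 2×28.085 = 56.170 g → 20.27 wt%.
Difference = 16.93 − 20.27 = -3.34 percentage points.

-3.34 percentage points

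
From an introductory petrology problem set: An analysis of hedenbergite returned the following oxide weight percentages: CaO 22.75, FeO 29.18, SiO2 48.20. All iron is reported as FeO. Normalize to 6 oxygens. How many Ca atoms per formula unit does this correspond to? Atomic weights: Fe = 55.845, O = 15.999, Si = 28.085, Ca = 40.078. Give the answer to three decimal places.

1.007 Ca apfu

CaO: 22.75/56.077 = 0.40569 mol → 0.40569 mol Ca, 0.40569 mol O.
FeO: 29.18/71.844 = 0.40616 mol → 0.40616 mol Fe, 0.40616 mol O.
SiO2: 48.20/60.083 = 0.80222 mol → 0.80222 mol Si, 1.60444 mol O.
Total oxygen = 2.41629 mol. Normalization factor = 6/2.41629 = 2.48315.
Ca per 6 O = 0.40569 × 2.48315 = 1.007.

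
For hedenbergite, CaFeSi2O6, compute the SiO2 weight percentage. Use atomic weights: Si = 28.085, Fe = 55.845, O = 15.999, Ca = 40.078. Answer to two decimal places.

Molar mass of CaFeSi2O6 = 1·40.078 + 1·55.845 + 2·28.085 + 6·15.999 = 248.087 g/mol.
Each formula unit contains 2 Si, equivalent to 2/1 = 2.0000 mol SiO2.
M(SiO2) = 1×28.085 + 2×15.999 = 60.083 g/mol.
Mass of SiO2 per formula unit = 2.0000 × 60.083 = 120.166 g.
SiO2 wt% = 120.166 / 248.087 × 100 = 48.44%.

48.44 wt%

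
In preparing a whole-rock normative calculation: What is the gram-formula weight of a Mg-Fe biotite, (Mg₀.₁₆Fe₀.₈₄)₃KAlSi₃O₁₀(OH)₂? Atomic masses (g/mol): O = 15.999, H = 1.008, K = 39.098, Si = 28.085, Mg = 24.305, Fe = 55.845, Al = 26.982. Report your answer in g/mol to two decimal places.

496.73 g/mol

The formula mass is the sum 0.48(24.305) + 2.52(55.845) + 1(39.098) + 1(26.982) + 3(28.085) + 12(15.999) + 2(1.008).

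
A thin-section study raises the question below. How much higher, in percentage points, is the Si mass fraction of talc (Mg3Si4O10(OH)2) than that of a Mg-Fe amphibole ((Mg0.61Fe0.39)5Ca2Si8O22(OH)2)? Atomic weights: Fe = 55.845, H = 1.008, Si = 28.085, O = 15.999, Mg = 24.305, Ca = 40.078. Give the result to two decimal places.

3.91 percentage points

Si in Mg3Si4O10(OH)2: molar mass 379.259 g/mol; 4×28.085 = 112.340 g → 29.62 wt%.
Si in (Mg0.61Fe0.39)5Ca2Si8O22(OH)2: molar mass 873.856 g/mol; 8×28.085 = 224.680 g → 25.71 wt%.
Difference = 29.62 − 25.71 = 3.91 percentage points.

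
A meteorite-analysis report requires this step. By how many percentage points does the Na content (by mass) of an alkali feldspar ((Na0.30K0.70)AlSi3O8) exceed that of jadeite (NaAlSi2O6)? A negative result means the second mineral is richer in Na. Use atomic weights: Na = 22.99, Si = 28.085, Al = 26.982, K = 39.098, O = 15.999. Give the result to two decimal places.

-8.85 percentage points

First mineral: 6.897 g Na in 273.495 g formula = 2.52 wt% Na.
Second mineral: 22.990 g Na in 202.136 g formula = 11.37 wt% Na.
2.52% − 11.37% gives a difference of -8.85 percentage points.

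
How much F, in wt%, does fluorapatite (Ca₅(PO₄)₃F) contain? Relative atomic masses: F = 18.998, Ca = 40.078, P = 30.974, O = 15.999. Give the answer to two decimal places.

3.77 wt%

M(Ca₅(PO₄)₃F) = 504.298 g/mol.
F contributes 1 × 18.998 = 18.998 g per mole.
18.998/504.298 = 0.0377 → 3.77%.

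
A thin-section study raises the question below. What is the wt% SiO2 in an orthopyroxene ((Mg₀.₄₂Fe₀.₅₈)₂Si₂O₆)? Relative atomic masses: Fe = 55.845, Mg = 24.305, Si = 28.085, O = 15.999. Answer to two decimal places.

50.63 wt%

M((Mg₀.₄₂Fe₀.₅₈)₂Si₂O₆) = 237.360 g/mol; M(SiO2) = 60.083 g/mol.
Moles SiO2 per formula unit = 2 Si ÷ 1 = 2.0000.
SiO2 fraction = (2.0000 × 60.083) / 237.360 = 120.166/237.360 = 0.5063.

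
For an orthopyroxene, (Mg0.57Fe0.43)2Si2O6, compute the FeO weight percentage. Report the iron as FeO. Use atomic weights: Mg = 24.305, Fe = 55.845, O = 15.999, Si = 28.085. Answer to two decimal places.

27.11 wt%

M((Mg0.57Fe0.43)2Si2O6) = 227.898 g/mol; M(FeO) = 71.844 g/mol.
Moles FeO per formula unit = 0.86 Fe ÷ 1 = 0.8600.
FeO fraction = (0.8600 × 71.844) / 227.898 = 61.786/227.898 = 0.2711.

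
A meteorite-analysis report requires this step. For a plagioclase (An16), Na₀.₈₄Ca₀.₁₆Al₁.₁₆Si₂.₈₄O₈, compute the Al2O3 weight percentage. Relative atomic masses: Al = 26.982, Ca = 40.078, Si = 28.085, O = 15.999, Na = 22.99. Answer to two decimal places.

22.33 wt%

Formula mass = 264.777 g/mol.
1.16 Al → 0.5800 mol Al2O3 per formula unit; M(Al2O3) = 101.961, so Al2O3 mass = 59.137 g.
59.137/264.777 × 100 = 22.33 wt%.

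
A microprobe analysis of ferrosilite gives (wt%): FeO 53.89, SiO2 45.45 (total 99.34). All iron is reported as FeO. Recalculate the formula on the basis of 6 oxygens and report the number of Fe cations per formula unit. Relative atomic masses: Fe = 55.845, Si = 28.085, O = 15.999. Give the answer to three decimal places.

FeO: 53.89/71.844 = 0.75010 mol → 0.75010 mol Fe, 0.75010 mol O.
SiO2: 45.45/60.083 = 0.75645 mol → 0.75645 mol Si, 1.51290 mol O.
Total oxygen = 2.26300 mol. Normalization factor = 6/2.26300 = 2.65135.
Fe per 6 O = 0.75010 × 2.65135 = 1.989.

1.989 Fe apfu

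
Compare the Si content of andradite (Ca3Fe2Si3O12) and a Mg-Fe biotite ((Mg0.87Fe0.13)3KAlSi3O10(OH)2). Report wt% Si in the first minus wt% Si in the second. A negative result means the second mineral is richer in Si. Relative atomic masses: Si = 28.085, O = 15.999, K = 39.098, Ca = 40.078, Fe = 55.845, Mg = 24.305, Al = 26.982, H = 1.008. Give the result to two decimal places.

-3.03 percentage points

M(Ca3Fe2Si3O12) = 508.167 g/mol, so wt% Si = 84.255/508.167 × 100 = 16.58%.
M((Mg0.87Fe0.13)3KAlSi3O10(OH)2) = 429.555 g/mol, so wt% Si = 84.255/429.555 × 100 = 19.61%.
16.58 − 19.61 = -3.03 pp.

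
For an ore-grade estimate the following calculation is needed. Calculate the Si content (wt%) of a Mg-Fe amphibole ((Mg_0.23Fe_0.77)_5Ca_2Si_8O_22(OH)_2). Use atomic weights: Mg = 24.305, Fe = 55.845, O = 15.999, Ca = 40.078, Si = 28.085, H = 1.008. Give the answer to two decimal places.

Molar mass of (Mg_0.23Fe_0.77)_5Ca_2Si_8O_22(OH)_2: 1.15×24.305 + 3.85×55.845 + 2×40.078 + 8×28.085 + 24×15.999 + 2×1.008 = 933.782 g/mol.
Mass of Si per formula unit: 8 × 28.085 = 224.680 g.
Weight fraction Si = 224.680 / 933.782 = 0.2406.

24.06 wt%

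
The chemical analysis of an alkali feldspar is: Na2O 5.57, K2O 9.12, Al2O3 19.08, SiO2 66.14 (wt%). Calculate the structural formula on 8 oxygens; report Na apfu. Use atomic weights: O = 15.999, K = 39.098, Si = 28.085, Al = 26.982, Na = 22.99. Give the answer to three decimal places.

Na2O (M=61.979): mol = 0.08987; Na = 0.17974, O = 0.08987.
K2O (M=94.195): mol = 0.09682; K = 0.19364, O = 0.09682.
Al2O3 (M=101.961): mol = 0.18713; Al = 0.37426, O = 0.56139.
SiO2 (M=60.083): mol = 1.10081; Si = 1.10081, O = 2.20162.
ΣO = 2.94970; factor = 8/ΣO = 2.71214.
Na apfu = 0.17974 × 2.71214 = 0.487.

0.487 Na apfu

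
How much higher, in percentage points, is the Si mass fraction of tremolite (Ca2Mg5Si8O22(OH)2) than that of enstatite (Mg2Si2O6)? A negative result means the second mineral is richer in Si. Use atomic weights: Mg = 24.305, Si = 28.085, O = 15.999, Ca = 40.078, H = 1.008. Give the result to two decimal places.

-0.32 percentage points

M(Ca2Mg5Si8O22(OH)2) = 812.353 g/mol, so wt% Si = 224.680/812.353 × 100 = 27.66%.
M(Mg2Si2O6) = 200.774 g/mol, so wt% Si = 56.170/200.774 × 100 = 27.98%.
27.66 − 27.98 = -0.32 pp.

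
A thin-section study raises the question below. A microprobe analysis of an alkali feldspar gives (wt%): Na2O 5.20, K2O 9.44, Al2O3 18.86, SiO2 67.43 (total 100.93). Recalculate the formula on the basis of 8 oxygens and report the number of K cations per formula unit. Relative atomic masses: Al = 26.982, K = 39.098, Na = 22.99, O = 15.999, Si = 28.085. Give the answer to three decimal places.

0.537 K apfu

Na2O: 5.20/61.979 = 0.08390 mol → 0.16780 mol Na, 0.08390 mol O.
K2O: 9.44/94.195 = 0.10022 mol → 0.20044 mol K, 0.10022 mol O.
Al2O3: 18.86/101.961 = 0.18497 mol → 0.36994 mol Al, 0.55491 mol O.
SiO2: 67.43/60.083 = 1.12228 mol → 1.12228 mol Si, 2.24456 mol O.
Total oxygen = 2.98359 mol. Normalization factor = 8/2.98359 = 2.68133.
K per 8 O = 0.20044 × 2.68133 = 0.537.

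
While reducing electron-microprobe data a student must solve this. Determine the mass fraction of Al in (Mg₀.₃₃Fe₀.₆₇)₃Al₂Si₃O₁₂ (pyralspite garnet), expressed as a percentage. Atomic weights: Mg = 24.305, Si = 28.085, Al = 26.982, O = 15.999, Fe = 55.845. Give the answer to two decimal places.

Molar mass of (Mg₀.₃₃Fe₀.₆₇)₃Al₂Si₃O₁₂: 0.99*24.305 + 2.01*55.845 + 2*26.982 + 3*28.085 + 12*15.999 = 466.517 g/mol.
Mass of Al per formula unit: 2 × 26.982 = 53.964 g.
Weight fraction Al = 53.964 / 466.517 = 0.1157.

11.57 weight percent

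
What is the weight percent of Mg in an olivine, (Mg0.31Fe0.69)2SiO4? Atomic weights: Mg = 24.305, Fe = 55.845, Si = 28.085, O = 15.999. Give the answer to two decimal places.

Molar mass of (Mg0.31Fe0.69)2SiO4: 0.62*24.305 + 1.38*55.845 + 1*28.085 + 4*15.999 = 184.216 g/mol.
Mass of Mg per formula unit: 0.62 × 24.305 = 15.069 g.
Weight fraction Mg = 15.069 / 184.216 = 0.0818.

8.18 weight percent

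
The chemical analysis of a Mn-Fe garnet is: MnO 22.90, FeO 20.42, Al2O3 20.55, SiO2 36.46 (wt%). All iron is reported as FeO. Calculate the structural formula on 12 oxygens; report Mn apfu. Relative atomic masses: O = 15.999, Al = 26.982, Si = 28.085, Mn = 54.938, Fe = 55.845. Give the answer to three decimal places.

1.597 Mn apfu

MnO: 22.90/70.937 = 0.32282 mol → 0.32282 mol Mn, 0.32282 mol O.
FeO: 20.42/71.844 = 0.28423 mol → 0.28423 mol Fe, 0.28423 mol O.
Al2O3: 20.55/101.961 = 0.20155 mol → 0.40310 mol Al, 0.60465 mol O.
SiO2: 36.46/60.083 = 0.60683 mol → 0.60683 mol Si, 1.21366 mol O.
Total oxygen = 2.42536 mol. Normalization factor = 12/2.42536 = 4.94772.
Mn per 12 O = 0.32282 × 4.94772 = 1.597.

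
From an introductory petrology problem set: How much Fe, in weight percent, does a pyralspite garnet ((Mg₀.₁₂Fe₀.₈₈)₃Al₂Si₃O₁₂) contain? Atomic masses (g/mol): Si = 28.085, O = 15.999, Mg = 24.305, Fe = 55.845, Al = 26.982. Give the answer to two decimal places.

30.31 weight percent

Formula mass = 0.36*24.305 + 2.64*55.845 + 2*26.982 + 3*28.085 + 12*15.999 = 486.388 g/mol, of which 147.431 g is Fe.
So Fe makes up 147.431/486.388 = 0.3031 of the mass, i.e. 30.31%.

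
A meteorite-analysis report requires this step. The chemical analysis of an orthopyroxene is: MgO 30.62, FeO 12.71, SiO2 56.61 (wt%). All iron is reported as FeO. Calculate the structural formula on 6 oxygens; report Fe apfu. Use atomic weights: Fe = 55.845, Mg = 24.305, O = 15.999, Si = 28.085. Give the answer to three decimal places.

30.62 wt% MgO ÷ 40.304 g/mol = 0.75973 mol, giving 0.75973 Mg and 0.75973 O.
12.71 wt% FeO ÷ 71.844 g/mol = 0.17691 mol, giving 0.17691 Fe and 0.17691 O.
56.61 wt% SiO2 ÷ 60.083 g/mol = 0.94220 mol, giving 0.94220 Si and 1.88440 O.
Oxygen sums to 2.82104; scaling by 6/2.82104 = 2.12688 puts the formula on 6 O.
Fe: 0.17691 × 2.12688 = 0.376 atoms per formula unit.

0.376 Fe apfu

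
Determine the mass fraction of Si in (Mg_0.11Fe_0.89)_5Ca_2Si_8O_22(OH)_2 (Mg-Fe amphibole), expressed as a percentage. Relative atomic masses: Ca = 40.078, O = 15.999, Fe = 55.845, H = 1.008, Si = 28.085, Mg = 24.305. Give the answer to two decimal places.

M((Mg_0.11Fe_0.89)_5Ca_2Si_8O_22(OH)_2) = 952.706 g/mol.
Si contributes 8 × 28.085 = 224.680 g per mole.
224.680/952.706 = 0.2358 → 23.58%.

23.58 weight percent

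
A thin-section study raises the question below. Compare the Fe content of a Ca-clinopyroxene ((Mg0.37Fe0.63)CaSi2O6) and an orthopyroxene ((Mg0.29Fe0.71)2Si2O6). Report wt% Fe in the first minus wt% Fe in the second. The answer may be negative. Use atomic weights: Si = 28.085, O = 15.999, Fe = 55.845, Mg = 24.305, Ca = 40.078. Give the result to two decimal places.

-17.41 percentage points

First mineral: 35.182 g Fe in 236.417 g formula = 14.88 wt% Fe.
Second mineral: 79.300 g Fe in 245.561 g formula = 32.29 wt% Fe.
14.88% − 32.29% gives a difference of -17.41 percentage points.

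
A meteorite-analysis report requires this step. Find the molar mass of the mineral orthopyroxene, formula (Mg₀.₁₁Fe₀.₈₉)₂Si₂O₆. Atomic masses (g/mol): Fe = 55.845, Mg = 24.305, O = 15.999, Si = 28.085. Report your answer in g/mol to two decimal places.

Mg: 0.22 × 24.305 = 5.3471
Fe: 1.78 × 55.845 = 99.4041
Si: 2 × 28.085 = 56.1700
O: 6 × 15.999 = 95.9940
Summing the contributions gives the formula mass.

256.92 g/mol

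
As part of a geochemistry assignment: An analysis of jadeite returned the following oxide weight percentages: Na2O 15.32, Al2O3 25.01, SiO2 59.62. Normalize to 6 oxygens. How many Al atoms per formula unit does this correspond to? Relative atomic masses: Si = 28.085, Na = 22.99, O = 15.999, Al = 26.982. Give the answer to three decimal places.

0.992 Al apfu

Na2O: 15.32/61.979 = 0.24718 mol → 0.49436 mol Na, 0.24718 mol O.
Al2O3: 25.01/101.961 = 0.24529 mol → 0.49058 mol Al, 0.73587 mol O.
SiO2: 59.62/60.083 = 0.99229 mol → 0.99229 mol Si, 1.98458 mol O.
Total oxygen = 2.96763 mol. Normalization factor = 6/2.96763 = 2.02182.
Al per 6 O = 0.49058 × 2.02182 = 0.992.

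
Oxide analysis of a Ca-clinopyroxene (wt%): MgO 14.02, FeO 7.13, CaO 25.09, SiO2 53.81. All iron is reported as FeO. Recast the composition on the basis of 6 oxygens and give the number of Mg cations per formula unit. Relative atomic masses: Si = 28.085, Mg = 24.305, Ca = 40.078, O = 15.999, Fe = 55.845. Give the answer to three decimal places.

MgO: 14.02/40.304 = 0.34786 mol → 0.34786 mol Mg, 0.34786 mol O.
FeO: 7.13/71.844 = 0.09924 mol → 0.09924 mol Fe, 0.09924 mol O.
CaO: 25.09/56.077 = 0.44742 mol → 0.44742 mol Ca, 0.44742 mol O.
SiO2: 53.81/60.083 = 0.89559 mol → 0.89559 mol Si, 1.79118 mol O.
Total oxygen = 2.68570 mol. Normalization factor = 6/2.68570 = 2.23405.
Mg per 6 O = 0.34786 × 2.23405 = 0.777.

0.777 Mg apfu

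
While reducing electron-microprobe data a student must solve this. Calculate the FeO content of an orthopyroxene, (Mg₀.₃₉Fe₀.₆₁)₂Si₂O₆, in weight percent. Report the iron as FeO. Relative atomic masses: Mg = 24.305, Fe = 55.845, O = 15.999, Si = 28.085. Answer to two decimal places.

Formula mass = 239.253 g/mol.
1.22 Fe → 1.2200 mol FeO per formula unit; M(FeO) = 71.844, so FeO mass = 87.650 g.
87.650/239.253 × 100 = 36.63 wt%.

36.63 wt%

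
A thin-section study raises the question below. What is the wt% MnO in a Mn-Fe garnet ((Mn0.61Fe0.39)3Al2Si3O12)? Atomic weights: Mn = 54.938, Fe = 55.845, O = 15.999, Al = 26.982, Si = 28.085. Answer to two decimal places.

26.17 wt%

M((Mn0.61Fe0.39)3Al2Si3O12) = 496.082 g/mol; M(MnO) = 70.937 g/mol.
Moles MnO per formula unit = 1.83 Mn ÷ 1 = 1.8300.
MnO fraction = (1.8300 × 70.937) / 496.082 = 129.815/496.082 = 0.2617.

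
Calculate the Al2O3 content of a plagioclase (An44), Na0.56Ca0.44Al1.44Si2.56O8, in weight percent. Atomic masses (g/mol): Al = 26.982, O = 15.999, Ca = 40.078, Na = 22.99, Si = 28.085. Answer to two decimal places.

27.27 wt%

Formula mass = 269.252 g/mol.
1.44 Al → 0.7200 mol Al2O3 per formula unit; M(Al2O3) = 101.961, so Al2O3 mass = 73.412 g.
73.412/269.252 × 100 = 27.27 wt%.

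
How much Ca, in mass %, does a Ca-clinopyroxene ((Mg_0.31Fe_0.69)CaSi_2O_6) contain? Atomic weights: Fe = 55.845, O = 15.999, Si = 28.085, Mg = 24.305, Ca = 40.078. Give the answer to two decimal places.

Molar mass of (Mg_0.31Fe_0.69)CaSi_2O_6: 0.31·24.305 + 0.69·55.845 + 1·40.078 + 2·28.085 + 6·15.999 = 238.310 g/mol.
Mass of Ca per formula unit: 1 × 40.078 = 40.078 g.
Weight fraction Ca = 40.078 / 238.310 = 0.1682.

16.82 mass %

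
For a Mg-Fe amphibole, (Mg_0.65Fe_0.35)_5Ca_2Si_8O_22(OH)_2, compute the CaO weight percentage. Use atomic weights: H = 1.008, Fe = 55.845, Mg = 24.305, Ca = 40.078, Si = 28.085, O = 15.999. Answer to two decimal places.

Molar mass of (Mg_0.65Fe_0.35)_5Ca_2Si_8O_22(OH)_2 = 3.25×24.305 + 1.75×55.845 + 2×40.078 + 8×28.085 + 24×15.999 + 2×1.008 = 867.548 g/mol.
Each formula unit contains 2 Ca, equivalent to 2/1 = 2.0000 mol CaO.
M(CaO) = 1×40.078 + 1×15.999 = 56.077 g/mol.
Mass of CaO per formula unit = 2.0000 × 56.077 = 112.154 g.
CaO wt% = 112.154 / 867.548 × 100 = 12.93%.

12.93 wt%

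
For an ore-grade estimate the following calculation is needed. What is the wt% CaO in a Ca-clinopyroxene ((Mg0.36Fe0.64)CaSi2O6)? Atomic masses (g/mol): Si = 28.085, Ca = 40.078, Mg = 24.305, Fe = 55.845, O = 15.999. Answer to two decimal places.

Molar mass of (Mg0.36Fe0.64)CaSi2O6 = 0.36·24.305 + 0.64·55.845 + 1·40.078 + 2·28.085 + 6·15.999 = 236.733 g/mol.
Each formula unit contains 1 Ca, equivalent to 1/1 = 1.0000 mol CaO.
M(CaO) = 1×40.078 + 1×15.999 = 56.077 g/mol.
Mass of CaO per formula unit = 1.0000 × 56.077 = 56.077 g.
CaO wt% = 56.077 / 236.733 × 100 = 23.69%.

23.69 wt%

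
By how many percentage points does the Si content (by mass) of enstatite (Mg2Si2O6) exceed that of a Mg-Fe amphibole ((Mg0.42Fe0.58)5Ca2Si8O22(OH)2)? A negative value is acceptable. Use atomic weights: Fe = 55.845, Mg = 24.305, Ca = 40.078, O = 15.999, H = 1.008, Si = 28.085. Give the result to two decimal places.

3.12 percentage points

Si in Mg2Si2O6: molar mass 200.774 g/mol; 2×28.085 = 56.170 g → 27.98 wt%.
Si in (Mg0.42Fe0.58)5Ca2Si8O22(OH)2: molar mass 903.819 g/mol; 8×28.085 = 224.680 g → 24.86 wt%.
Difference = 27.98 − 24.86 = 3.12 percentage points.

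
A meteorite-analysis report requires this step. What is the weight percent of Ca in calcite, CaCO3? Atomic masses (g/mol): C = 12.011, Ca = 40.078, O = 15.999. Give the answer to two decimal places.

40.04 mass %

Formula mass = 1·40.078 + 1·12.011 + 3·15.999 = 100.086 g/mol, of which 40.078 g is Ca.
So Ca makes up 40.078/100.086 = 0.4004 of the mass, i.e. 40.04%.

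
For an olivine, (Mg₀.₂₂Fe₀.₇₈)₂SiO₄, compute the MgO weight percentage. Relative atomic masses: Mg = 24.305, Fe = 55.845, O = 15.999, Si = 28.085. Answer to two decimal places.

Molar mass of (Mg₀.₂₂Fe₀.₇₈)₂SiO₄ = 0.44×24.305 + 1.56×55.845 + 1×28.085 + 4×15.999 = 189.893 g/mol.
Each formula unit contains 0.44 Mg, equivalent to 0.44/1 = 0.4400 mol MgO.
M(MgO) = 1×24.305 + 1×15.999 = 40.304 g/mol.
Mass of MgO per formula unit = 0.4400 × 40.304 = 17.734 g.
MgO wt% = 17.734 / 189.893 × 100 = 9.34%.

9.34 wt%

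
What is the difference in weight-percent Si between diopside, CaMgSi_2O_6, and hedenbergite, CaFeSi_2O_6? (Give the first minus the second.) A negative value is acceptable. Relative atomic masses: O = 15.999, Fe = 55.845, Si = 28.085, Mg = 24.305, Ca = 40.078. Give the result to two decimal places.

Si in CaMgSi_2O_6: molar mass 216.547 g/mol; 2×28.085 = 56.170 g → 25.94 wt%.
Si in CaFeSi_2O_6: molar mass 248.087 g/mol; 2×28.085 = 56.170 g → 22.64 wt%.
Difference = 25.94 − 22.64 = 3.30 percentage points.

3.30 percentage points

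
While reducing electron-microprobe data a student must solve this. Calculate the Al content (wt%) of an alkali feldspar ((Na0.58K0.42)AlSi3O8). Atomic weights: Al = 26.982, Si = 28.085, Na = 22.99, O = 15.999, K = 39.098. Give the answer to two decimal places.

M((Na0.58K0.42)AlSi3O8) = 268.984 g/mol.
Al contributes 1 × 26.982 = 26.982 g per mole.
26.982/268.984 = 0.1003 → 10.03%.

10.03 wt%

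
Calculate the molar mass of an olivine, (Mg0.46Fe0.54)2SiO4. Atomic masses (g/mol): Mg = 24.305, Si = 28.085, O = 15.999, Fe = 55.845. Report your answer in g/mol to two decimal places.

174.75 g/mol

The formula mass is the sum 0.92·24.305 + 1.08·55.845 + 1·28.085 + 4·15.999.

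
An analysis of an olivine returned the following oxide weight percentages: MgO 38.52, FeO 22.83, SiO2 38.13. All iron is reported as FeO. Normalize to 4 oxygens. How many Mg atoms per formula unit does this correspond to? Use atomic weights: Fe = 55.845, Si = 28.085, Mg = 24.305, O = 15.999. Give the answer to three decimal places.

MgO (M=40.304): mol = 0.95574; Mg = 0.95574, O = 0.95574.
FeO (M=71.844): mol = 0.31777; Fe = 0.31777, O = 0.31777.
SiO2 (M=60.083): mol = 0.63462; Si = 0.63462, O = 1.26924.
ΣO = 2.54275; factor = 4/ΣO = 1.57310.
Mg apfu = 0.95574 × 1.57310 = 1.503.

1.503 Mg apfu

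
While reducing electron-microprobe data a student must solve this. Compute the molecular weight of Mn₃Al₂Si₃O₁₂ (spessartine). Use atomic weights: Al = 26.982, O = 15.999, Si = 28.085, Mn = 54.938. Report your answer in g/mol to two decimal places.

495.02 g/mol

The formula mass is the sum 3(54.938) + 2(26.982) + 3(28.085) + 12(15.999).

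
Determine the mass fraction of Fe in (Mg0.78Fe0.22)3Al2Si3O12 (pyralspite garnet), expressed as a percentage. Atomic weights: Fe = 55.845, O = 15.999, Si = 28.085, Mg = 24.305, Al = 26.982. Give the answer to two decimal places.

Molar mass of (Mg0.78Fe0.22)3Al2Si3O12: 2.34·24.305 + 0.66·55.845 + 2·26.982 + 3·28.085 + 12·15.999 = 423.938 g/mol.
Mass of Fe per formula unit: 0.66 × 55.845 = 36.858 g.
Weight fraction Fe = 36.858 / 423.938 = 0.0869.

8.69 mass %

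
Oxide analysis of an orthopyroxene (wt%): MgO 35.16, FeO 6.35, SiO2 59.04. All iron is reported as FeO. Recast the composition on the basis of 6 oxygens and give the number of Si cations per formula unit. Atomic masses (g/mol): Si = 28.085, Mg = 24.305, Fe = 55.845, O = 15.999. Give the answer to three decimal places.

MgO: 35.16/40.304 = 0.87237 mol → 0.87237 mol Mg, 0.87237 mol O.
FeO: 6.35/71.844 = 0.08839 mol → 0.08839 mol Fe, 0.08839 mol O.
SiO2: 59.04/60.083 = 0.98264 mol → 0.98264 mol Si, 1.96528 mol O.
Total oxygen = 2.92604 mol. Normalization factor = 6/2.92604 = 2.05055.
Si per 6 O = 0.98264 × 2.05055 = 2.015.

2.015 Si apfu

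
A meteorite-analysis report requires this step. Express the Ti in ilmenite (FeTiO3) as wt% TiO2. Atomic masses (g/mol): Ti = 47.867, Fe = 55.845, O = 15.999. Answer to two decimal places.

52.64 wt%

M(FeTiO3) = 151.709 g/mol; M(TiO2) = 79.865 g/mol.
Moles TiO2 per formula unit = 1 Ti ÷ 1 = 1.0000.
TiO2 fraction = (1.0000 × 79.865) / 151.709 = 79.865/151.709 = 0.5264.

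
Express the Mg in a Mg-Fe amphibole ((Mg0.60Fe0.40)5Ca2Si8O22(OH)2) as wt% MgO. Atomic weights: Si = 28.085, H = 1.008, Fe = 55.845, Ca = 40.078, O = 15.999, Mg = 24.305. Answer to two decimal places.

Molar mass of (Mg0.60Fe0.40)5Ca2Si8O22(OH)2 = 3*24.305 + 2*55.845 + 2*40.078 + 8*28.085 + 24*15.999 + 2*1.008 = 875.433 g/mol.
Each formula unit contains 3 Mg, equivalent to 3/1 = 3.0000 mol MgO.
M(MgO) = 1×24.305 + 1×15.999 = 40.304 g/mol.
Mass of MgO per formula unit = 3.0000 × 40.304 = 120.912 g.
MgO wt% = 120.912 / 875.433 × 100 = 13.81%.

13.81 wt%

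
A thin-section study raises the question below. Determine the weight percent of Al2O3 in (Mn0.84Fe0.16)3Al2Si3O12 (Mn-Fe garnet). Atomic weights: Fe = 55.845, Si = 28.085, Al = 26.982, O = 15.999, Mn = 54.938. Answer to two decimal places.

Formula mass = 495.456 g/mol.
2 Al → 1.0000 mol Al2O3 per formula unit; M(Al2O3) = 101.961, so Al2O3 mass = 101.961 g.
101.961/495.456 × 100 = 20.58 wt%.

20.58 wt%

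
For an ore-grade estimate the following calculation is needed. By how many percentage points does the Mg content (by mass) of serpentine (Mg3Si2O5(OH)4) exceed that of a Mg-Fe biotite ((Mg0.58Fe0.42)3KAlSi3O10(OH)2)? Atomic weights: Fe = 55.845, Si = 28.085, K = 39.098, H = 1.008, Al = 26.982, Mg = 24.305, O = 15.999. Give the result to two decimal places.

17.06 percentage points

Mg in Mg3Si2O5(OH)4: molar mass 277.108 g/mol; 3×24.305 = 72.915 g → 26.31 wt%.
Mg in (Mg0.58Fe0.42)3KAlSi3O10(OH)2: molar mass 456.994 g/mol; 1.74×24.305 = 42.291 g → 9.25 wt%.
Difference = 26.31 − 9.25 = 17.06 percentage points.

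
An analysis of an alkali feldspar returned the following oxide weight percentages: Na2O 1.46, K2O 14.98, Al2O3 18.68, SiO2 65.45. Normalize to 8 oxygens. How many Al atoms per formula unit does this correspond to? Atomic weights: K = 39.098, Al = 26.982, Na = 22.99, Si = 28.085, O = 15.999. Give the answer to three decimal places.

1.007 Al apfu

Na2O: 1.46/61.979 = 0.02356 mol → 0.04712 mol Na, 0.02356 mol O.
K2O: 14.98/94.195 = 0.15903 mol → 0.31806 mol K, 0.15903 mol O.
Al2O3: 18.68/101.961 = 0.18321 mol → 0.36642 mol Al, 0.54963 mol O.
SiO2: 65.45/60.083 = 1.08933 mol → 1.08933 mol Si, 2.17866 mol O.
Total oxygen = 2.91088 mol. Normalization factor = 8/2.91088 = 2.74831.
Al per 8 O = 0.36642 × 2.74831 = 1.007.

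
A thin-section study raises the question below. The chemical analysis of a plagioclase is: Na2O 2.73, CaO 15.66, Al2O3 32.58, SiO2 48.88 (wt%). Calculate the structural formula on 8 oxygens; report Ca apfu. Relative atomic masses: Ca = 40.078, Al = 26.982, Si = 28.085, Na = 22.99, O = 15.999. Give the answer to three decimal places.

2.73 wt% Na2O ÷ 61.979 g/mol = 0.04405 mol, giving 0.08810 Na and 0.04405 O.
15.66 wt% CaO ÷ 56.077 g/mol = 0.27926 mol, giving 0.27926 Ca and 0.27926 O.
32.58 wt% Al2O3 ÷ 101.961 g/mol = 0.31953 mol, giving 0.63906 Al and 0.95859 O.
48.88 wt% SiO2 ÷ 60.083 g/mol = 0.81354 mol, giving 0.81354 Si and 1.62708 O.
Oxygen sums to 2.90898; scaling by 8/2.90898 = 2.75010 puts the formula on 8 O.
Ca: 0.27926 × 2.75010 = 0.768 atoms per formula unit.

0.768 Ca apfu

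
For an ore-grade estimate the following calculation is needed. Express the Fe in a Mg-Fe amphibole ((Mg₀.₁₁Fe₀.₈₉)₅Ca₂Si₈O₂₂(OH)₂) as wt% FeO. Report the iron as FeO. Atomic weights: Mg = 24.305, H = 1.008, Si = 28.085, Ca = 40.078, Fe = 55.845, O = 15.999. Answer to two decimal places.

Molar mass of (Mg₀.₁₁Fe₀.₈₉)₅Ca₂Si₈O₂₂(OH)₂ = 0.55*24.305 + 4.45*55.845 + 2*40.078 + 8*28.085 + 24*15.999 + 2*1.008 = 952.706 g/mol.
Each formula unit contains 4.45 Fe, equivalent to 4.45/1 = 4.4500 mol FeO.
M(FeO) = 1×55.845 + 1×15.999 = 71.844 g/mol.
Mass of FeO per formula unit = 4.4500 × 71.844 = 319.706 g.
FeO wt% = 319.706 / 952.706 × 100 = 33.56%.

33.56 wt%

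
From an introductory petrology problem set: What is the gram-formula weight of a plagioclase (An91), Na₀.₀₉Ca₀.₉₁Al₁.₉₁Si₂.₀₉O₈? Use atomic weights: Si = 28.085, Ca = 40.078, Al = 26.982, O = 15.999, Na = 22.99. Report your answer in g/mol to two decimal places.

276.77 g/mol

M = 0.09·22.99 + 0.91·40.078 + 1.91·26.982 + 2.09·28.085 + 8·15.999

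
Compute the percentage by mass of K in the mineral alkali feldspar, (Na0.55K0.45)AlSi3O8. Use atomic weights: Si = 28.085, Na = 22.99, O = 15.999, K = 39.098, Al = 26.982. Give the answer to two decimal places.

6.53 weight percent

Formula mass = 0.55×22.99 + 0.45×39.098 + 1×26.982 + 3×28.085 + 8×15.999 = 269.468 g/mol, of which 17.594 g is K.
So K makes up 17.594/269.468 = 0.0653 of the mass, i.e. 6.53%.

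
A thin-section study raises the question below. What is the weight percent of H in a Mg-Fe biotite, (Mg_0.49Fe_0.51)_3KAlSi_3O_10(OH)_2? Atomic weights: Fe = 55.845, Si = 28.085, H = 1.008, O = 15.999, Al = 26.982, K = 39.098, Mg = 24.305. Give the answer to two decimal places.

Molar mass of (Mg_0.49Fe_0.51)_3KAlSi_3O_10(OH)_2: 1.47·24.305 + 1.53·55.845 + 1·39.098 + 1·26.982 + 3·28.085 + 12·15.999 + 2·1.008 = 465.510 g/mol.
Mass of H per formula unit: 2 × 1.008 = 2.016 g.
Weight fraction H = 2.016 / 465.510 = 0.0043.

0.43 weight percent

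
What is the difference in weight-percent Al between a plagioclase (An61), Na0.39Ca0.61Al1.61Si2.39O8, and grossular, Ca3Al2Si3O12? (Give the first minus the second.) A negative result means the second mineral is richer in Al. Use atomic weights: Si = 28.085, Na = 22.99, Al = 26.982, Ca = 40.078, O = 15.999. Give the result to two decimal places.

First mineral: 43.441 g Al in 271.970 g formula = 15.97 wt% Al.
Second mineral: 53.964 g Al in 450.441 g formula = 11.98 wt% Al.
15.97% − 11.98% gives a difference of 3.99 percentage points.

3.99 percentage points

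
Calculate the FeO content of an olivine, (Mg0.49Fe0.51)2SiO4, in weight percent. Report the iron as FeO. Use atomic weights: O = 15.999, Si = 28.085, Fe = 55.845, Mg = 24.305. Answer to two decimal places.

42.39 wt%

M((Mg0.49Fe0.51)2SiO4) = 172.862 g/mol; M(FeO) = 71.844 g/mol.
Moles FeO per formula unit = 1.02 Fe ÷ 1 = 1.0200.
FeO fraction = (1.0200 × 71.844) / 172.862 = 73.281/172.862 = 0.4239.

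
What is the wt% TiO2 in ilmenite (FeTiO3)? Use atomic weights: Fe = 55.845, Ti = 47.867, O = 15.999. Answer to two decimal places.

52.64 wt%

Molar mass of FeTiO3 = 1*55.845 + 1*47.867 + 3*15.999 = 151.709 g/mol.
Each formula unit contains 1 Ti, equivalent to 1/1 = 1.0000 mol TiO2.
M(TiO2) = 1×47.867 + 2×15.999 = 79.865 g/mol.
Mass of TiO2 per formula unit = 1.0000 × 79.865 = 79.865 g.
TiO2 wt% = 79.865 / 151.709 × 100 = 52.64%.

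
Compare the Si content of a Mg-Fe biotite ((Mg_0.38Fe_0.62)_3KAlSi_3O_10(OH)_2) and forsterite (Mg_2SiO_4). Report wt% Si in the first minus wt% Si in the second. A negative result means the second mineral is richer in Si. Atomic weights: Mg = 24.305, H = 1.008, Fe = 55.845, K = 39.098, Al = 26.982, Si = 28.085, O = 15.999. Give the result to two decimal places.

-2.26 percentage points

M((Mg_0.38Fe_0.62)_3KAlSi_3O_10(OH)_2) = 475.918 g/mol, so wt% Si = 84.255/475.918 × 100 = 17.70%.
M(Mg_2SiO_4) = 140.691 g/mol, so wt% Si = 28.085/140.691 × 100 = 19.96%.
17.70 − 19.96 = -2.26 pp.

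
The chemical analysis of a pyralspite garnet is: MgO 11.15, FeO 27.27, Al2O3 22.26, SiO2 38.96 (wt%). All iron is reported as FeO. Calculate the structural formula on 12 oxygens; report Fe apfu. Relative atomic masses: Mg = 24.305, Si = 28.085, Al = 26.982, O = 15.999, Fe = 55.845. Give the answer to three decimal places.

1.746 Fe apfu

MgO: 11.15/40.304 = 0.27665 mol → 0.27665 mol Mg, 0.27665 mol O.
FeO: 27.27/71.844 = 0.37957 mol → 0.37957 mol Fe, 0.37957 mol O.
Al2O3: 22.26/101.961 = 0.21832 mol → 0.43664 mol Al, 0.65496 mol O.
SiO2: 38.96/60.083 = 0.64844 mol → 0.64844 mol Si, 1.29688 mol O.
Total oxygen = 2.60806 mol. Normalization factor = 12/2.60806 = 4.60112.
Fe per 12 O = 0.37957 × 4.60112 = 1.746.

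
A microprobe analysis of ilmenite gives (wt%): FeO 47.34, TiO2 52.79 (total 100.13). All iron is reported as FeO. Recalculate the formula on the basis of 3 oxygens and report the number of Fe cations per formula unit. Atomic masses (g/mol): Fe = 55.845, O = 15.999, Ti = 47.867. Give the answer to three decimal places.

FeO: 47.34/71.844 = 0.65893 mol → 0.65893 mol Fe, 0.65893 mol O.
TiO2: 52.79/79.865 = 0.66099 mol → 0.66099 mol Ti, 1.32198 mol O.
Total oxygen = 1.98091 mol. Normalization factor = 3/1.98091 = 1.51446.
Fe per 3 O = 0.65893 × 1.51446 = 0.998.

0.998 Fe apfu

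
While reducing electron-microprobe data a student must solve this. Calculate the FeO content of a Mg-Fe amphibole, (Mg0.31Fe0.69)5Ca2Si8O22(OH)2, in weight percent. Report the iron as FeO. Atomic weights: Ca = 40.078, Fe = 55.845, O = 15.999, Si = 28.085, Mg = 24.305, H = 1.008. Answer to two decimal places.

Molar mass of (Mg0.31Fe0.69)5Ca2Si8O22(OH)2 = 1.55·24.305 + 3.45·55.845 + 2·40.078 + 8·28.085 + 24·15.999 + 2·1.008 = 921.166 g/mol.
Each formula unit contains 3.45 Fe, equivalent to 3.45/1 = 3.4500 mol FeO.
M(FeO) = 1×55.845 + 1×15.999 = 71.844 g/mol.
Mass of FeO per formula unit = 3.4500 × 71.844 = 247.862 g.
FeO wt% = 247.862 / 921.166 × 100 = 26.91%.

26.91 wt%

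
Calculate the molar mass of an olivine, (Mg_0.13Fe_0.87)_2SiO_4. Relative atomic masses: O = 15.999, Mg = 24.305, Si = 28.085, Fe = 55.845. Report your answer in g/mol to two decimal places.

The formula mass is the sum 0.26(24.305) + 1.74(55.845) + 1(28.085) + 4(15.999).

195.57 g/mol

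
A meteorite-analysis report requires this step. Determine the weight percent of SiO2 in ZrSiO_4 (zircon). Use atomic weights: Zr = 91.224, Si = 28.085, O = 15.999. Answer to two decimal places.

32.78 wt%

Formula mass = 183.305 g/mol.
1 Si → 1.0000 mol SiO2 per formula unit; M(SiO2) = 60.083, so SiO2 mass = 60.083 g.
60.083/183.305 × 100 = 32.78 wt%.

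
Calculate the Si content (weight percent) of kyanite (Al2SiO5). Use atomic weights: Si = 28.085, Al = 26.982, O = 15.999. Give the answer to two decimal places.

Molar mass of Al2SiO5: 2*26.982 + 1*28.085 + 5*15.999 = 162.044 g/mol.
Mass of Si per formula unit: 1 × 28.085 = 28.085 g.
Weight fraction Si = 28.085 / 162.044 = 0.1733.

17.33 weight percent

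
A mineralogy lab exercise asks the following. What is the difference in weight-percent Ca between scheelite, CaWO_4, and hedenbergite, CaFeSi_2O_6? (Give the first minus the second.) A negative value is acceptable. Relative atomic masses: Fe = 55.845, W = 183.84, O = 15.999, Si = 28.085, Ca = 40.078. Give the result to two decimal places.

First mineral: 40.078 g Ca in 287.914 g formula = 13.92 wt% Ca.
Second mineral: 40.078 g Ca in 248.087 g formula = 16.15 wt% Ca.
13.92% − 16.15% gives a difference of -2.23 percentage points.

-2.23 percentage points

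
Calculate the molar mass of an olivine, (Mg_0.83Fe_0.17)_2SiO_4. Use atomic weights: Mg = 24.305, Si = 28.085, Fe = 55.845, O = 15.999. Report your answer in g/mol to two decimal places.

M = 1.66×24.305 + 0.34×55.845 + 1×28.085 + 4×15.999

151.41 g/mol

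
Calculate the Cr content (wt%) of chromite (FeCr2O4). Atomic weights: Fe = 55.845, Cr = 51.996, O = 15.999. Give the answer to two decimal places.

M(FeCr2O4) = 223.833 g/mol.
Cr contributes 2 × 51.996 = 103.992 g per mole.
103.992/223.833 = 0.4646 → 46.46%.

46.46 wt%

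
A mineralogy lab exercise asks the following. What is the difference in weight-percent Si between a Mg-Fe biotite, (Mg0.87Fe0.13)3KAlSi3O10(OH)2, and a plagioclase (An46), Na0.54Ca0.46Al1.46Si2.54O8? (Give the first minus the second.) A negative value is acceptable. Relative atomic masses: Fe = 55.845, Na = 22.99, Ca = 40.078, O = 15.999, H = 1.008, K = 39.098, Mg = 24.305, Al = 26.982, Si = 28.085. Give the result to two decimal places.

M((Mg0.87Fe0.13)3KAlSi3O10(OH)2) = 429.555 g/mol, so wt% Si = 84.255/429.555 × 100 = 19.61%.
M(Na0.54Ca0.46Al1.46Si2.54O8) = 269.572 g/mol, so wt% Si = 71.336/269.572 × 100 = 26.46%.
19.61 − 26.46 = -6.85 pp.

-6.85 percentage points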